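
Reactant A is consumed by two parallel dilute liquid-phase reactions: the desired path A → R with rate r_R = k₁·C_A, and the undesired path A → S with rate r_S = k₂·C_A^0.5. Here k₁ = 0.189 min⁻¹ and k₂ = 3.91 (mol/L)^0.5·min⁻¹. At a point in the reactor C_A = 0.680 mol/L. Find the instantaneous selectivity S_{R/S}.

S_{R/S} = r_R/r_S = (k₁·C_A)/(k₂·C_A^0.5) = (k₁/k₂)·C_A^0.5.
= (0.189×0.6800) / (3.91×0.6800^0.5) = 0.1285/3.224 = 0.0399.

0.0399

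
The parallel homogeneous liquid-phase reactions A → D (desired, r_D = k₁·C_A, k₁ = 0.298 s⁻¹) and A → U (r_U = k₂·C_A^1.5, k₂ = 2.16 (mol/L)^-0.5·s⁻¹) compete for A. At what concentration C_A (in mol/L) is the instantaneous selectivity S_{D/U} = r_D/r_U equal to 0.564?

S_{D/U} = (k₁/k₂)·C_A^-0.5 ⇒ C_A = (S·k₂/k₁)^(-2).
= (0.564×2.16/0.298)^(-2) = (4.088)^(-2) = 0.0598 mol/L.

0.0598 mol/L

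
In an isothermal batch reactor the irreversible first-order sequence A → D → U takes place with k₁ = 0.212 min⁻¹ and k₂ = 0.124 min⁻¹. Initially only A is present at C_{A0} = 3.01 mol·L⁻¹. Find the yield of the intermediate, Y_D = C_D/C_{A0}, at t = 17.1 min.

0.225

Solving the coupled first-order balances gives C_D(t) = [k₁/(k₂−k₁)]·C_{A0}·(e^(−k₁t) − e^(−k₂t)).
e^(−k₁t) = e^(−0.212×17.1) = e^(−3.625) = 0.02664; e^(−k₂t) = e^(−2.120) = 0.1200.
C_D = 0.212×3.01/(0.124−0.212) × (0.02664−0.1200) = (-7.251)×(-0.09334) = 0.6768 mol·L⁻¹.
Y_D = C_D/C_{A0} = 0.6768/3.01 = 0.225.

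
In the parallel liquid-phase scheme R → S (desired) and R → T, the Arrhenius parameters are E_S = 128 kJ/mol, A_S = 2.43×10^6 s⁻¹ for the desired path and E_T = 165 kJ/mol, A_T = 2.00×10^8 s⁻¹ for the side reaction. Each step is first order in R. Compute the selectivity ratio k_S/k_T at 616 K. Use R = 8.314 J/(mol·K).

16.7

Since both paths have the same order in R, the concentration cancels and S_{S/T} = k_S/k_T = (A_S/A_T)·exp[(E_T−E_S)/(RT)].
(E_T−E_S)/(RT) = (165−128)×10³/(8.314×616) = 37000/5121 = 7.225.
k_S/k_T = (2.43×10^6/2.00×10^8)·exp(7.225) = 0.01215 × 1373 = 16.7.
Since E_S < E_T, lowering the temperature improves selectivity toward S.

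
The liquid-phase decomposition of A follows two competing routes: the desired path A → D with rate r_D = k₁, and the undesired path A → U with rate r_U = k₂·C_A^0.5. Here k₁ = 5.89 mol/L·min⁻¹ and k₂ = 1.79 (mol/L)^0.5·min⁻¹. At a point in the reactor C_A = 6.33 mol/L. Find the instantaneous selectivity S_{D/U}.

1.31

S_{D/U} = r_D/r_U = (k₁)/(k₂·C_A^0.5) = (k₁/k₂)·C_A^-0.5.
= (5.89) / (1.79×6.330^0.5) = 5.890/4.504 = 1.31.
The undesired path is higher order in A, so low C_A (CSTR or dilute feed) favours D.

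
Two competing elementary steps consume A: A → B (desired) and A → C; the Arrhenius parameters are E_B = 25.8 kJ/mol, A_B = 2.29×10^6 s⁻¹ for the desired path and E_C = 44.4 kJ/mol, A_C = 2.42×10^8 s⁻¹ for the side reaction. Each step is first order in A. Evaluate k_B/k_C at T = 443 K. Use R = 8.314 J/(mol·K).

1.48

With equal orders, S_{B/C} = k_B/k_C = (A_B/A_C)·exp[(E_C−E_B)/(RT)].
(E_C−E_B)/(RT) = (44.4−25.8)×10³/(8.314×443) = 18600/3683 = 5.050.
k_B/k_C = (2.29×10^6/2.42×10^8)·exp(5.050) = 0.009463 × 156.0 = 1.48.
Since E_B < E_C, lowering the temperature improves selectivity toward B.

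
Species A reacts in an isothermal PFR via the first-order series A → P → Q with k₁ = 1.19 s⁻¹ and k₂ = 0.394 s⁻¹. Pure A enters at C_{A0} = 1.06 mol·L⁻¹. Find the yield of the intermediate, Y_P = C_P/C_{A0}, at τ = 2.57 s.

The intermediate concentration in a first-order A→B→C sequence is C_P = k₁C_{A0}(e^(−k₁τ) − e^(−k₂τ))/(k₂−k₁).
e^(−k₁τ) = e^(−1.19×2.57) = e^(−3.058) = 0.04697; e^(−k₂τ) = e^(−1.013) = 0.3633.
C_P = 1.19×1.06/(0.394−1.19) × (0.04697−0.3633) = (-1.585)×(-0.3163) = 0.5013 mol·L⁻¹.
Y_P = C_P/C_{A0} = 0.5013/1.06 = 0.473.

0.473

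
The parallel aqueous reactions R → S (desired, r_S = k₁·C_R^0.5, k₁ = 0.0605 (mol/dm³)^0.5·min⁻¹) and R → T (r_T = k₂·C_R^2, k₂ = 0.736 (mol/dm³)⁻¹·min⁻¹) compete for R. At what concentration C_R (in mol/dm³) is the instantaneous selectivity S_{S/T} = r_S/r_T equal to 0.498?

0.301 mol/dm³

S_{S/T} = (k₁/k₂)·C_R^-1.5 ⇒ C_R = (S·k₂/k₁)^(1/(-1.5)).
= (0.498×0.736/0.0605)^(-0.6667) = (6.058)^(-0.6667) = 0.301 mol/dm³.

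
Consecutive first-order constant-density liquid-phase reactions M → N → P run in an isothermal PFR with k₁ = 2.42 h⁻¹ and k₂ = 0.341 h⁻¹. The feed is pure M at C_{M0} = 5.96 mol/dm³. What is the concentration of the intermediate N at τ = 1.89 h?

3.57 mol/dm³

For first-order series with pure M initially, C_N(τ) = k₁C_{M0}/(k₂−k₁)·(e^(−k₁τ) − e^(−k₂τ)).
e^(−k₁τ) = e^(−2.42×1.89) = e^(−4.574) = 0.01032; e^(−k₂τ) = e^(−0.6445) = 0.5249.
C_N = 2.42×5.96/(0.341−2.42) × (0.01032−0.5249) = (-6.938)×(-0.5146) = 3.570 mol/dm³.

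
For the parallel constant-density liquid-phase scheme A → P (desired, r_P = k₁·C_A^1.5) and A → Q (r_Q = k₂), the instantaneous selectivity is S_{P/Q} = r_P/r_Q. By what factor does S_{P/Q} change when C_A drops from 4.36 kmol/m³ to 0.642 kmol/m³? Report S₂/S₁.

S_{P/Q} = (k₁/k₂)·C_A^1.5, so S₂/S₁ = (C_{A,2}/C_{A,1})^1.5.
= (0.642/4.36)^1.5 = (0.1472)^1.5 = 0.0565.

0.0565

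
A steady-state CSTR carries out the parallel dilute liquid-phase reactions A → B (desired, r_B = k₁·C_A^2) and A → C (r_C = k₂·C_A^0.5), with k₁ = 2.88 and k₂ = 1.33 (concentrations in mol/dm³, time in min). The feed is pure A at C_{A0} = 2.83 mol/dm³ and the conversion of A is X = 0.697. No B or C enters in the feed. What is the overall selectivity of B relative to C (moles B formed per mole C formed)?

1.72

Exit C_A = C_{A0}(1−X) = 2.83×0.303 = 0.8575 mol/dm³.
Rates in a CSTR are evaluated at the outlet concentration: r_B = 2.88×0.8575^2 = 2.118, r_C = 1.33×0.8575^0.5 = 1.232.
Overall selectivity = C_B/C_C = r_Bτ/(r_Cτ) = r_B/r_C = 1.72.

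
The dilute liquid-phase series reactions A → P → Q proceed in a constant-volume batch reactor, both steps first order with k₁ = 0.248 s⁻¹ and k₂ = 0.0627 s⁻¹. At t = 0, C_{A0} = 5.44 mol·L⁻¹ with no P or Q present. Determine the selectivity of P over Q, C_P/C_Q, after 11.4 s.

1.58

Solving the coupled first-order balances gives C_P(t) = [k₁/(k₂−k₁)]·C_{A0}·(e^(−k₁t) − e^(−k₂t)).
e^(−k₁t) = e^(−0.248×11.4) = e^(−2.827) = 0.05918; e^(−k₂t) = e^(−0.7148) = 0.4893.
C_P = 0.248×5.44/(0.0627−0.248) × (0.05918−0.4893) = (-7.281)×(-0.4301) = 3.132 mol·L⁻¹.
C_A = C_{A0}e^(−k₁t) = 0.3219 mol·L⁻¹, so C_Q = C_{A0}−C_A−C_P = 1.986 mol·L⁻¹; C_P/C_Q = 1.58.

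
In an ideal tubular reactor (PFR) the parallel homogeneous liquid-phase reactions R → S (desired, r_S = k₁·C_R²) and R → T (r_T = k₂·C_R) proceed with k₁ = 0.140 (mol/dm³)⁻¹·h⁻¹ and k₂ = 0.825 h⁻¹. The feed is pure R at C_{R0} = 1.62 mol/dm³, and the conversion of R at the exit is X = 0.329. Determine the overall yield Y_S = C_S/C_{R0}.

C_R = C_{R0}(1−X) = 1.087 mol/dm³.
Along a PFR/batch, dC_T/dC_R = −r_T/(r_S+r_T) = −k₂/(k₂+k₁·C_R).
Integrating from C_{R0} to C_R: C_T = (0.825/0.140)·ln[(0.825+0.140·1.62)/(0.825+0.140·1.09)] = 5.893·ln(1.052/0.9772) = 0.4336 mol/dm³.
Then C_S = (C_{R0}−C_R) − C_T = 0.5330 − 0.4336 = 0.09936 mol/dm³.
Y_S = C_S/C_{R0} = 0.09936/1.62 = 0.0613.

0.0613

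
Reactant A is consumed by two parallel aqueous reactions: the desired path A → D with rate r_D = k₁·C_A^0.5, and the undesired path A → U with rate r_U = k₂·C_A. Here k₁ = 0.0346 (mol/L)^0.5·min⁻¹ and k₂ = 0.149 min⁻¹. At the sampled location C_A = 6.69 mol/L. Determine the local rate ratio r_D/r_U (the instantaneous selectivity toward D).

S_{D/U} = r_D/r_U = (k₁·C_A^0.5)/(k₂·C_A) = (k₁/k₂)·C_A^-0.5.
= (0.0346×6.690^0.5) / (0.149×6.690) = 0.08949/0.9968 = 0.0898.

0.0898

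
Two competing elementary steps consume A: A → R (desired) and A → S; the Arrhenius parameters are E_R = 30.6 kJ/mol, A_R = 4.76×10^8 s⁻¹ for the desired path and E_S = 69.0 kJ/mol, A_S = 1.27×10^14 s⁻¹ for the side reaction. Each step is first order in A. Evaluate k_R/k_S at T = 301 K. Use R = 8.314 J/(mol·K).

With equal orders, S_{R/S} = k_R/k_S = (A_R/A_S)·exp[(E_S−E_R)/(RT)].
(E_S−E_R)/(RT) = (69.0−30.6)×10³/(8.314×301) = 38400/2503 = 15.34.
k_R/k_S = (4.76×10^8/1.27×10^14)·exp(15.34) = 3.748×10^-6 × 4.614×10^6 = 17.3.

17.3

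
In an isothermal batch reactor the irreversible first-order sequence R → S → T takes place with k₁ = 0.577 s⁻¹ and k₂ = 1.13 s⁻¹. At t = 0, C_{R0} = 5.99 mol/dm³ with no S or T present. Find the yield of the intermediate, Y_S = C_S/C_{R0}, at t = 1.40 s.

The intermediate concentration in a first-order A→B→C sequence is C_S = k₁C_{R0}(e^(−k₁t) − e^(−k₂t))/(k₂−k₁).
e^(−k₁t) = e^(−0.577×1.40) = e^(−0.8078) = 0.4458; e^(−k₂t) = e^(−1.582) = 0.2056.
C_S = 0.577×5.99/(1.13−0.577) × (0.4458−0.2056) = 6.250×0.2403 = 1.502 mol/dm³.
Y_S = C_S/C_{R0} = 1.502/5.99 = 0.251.

0.251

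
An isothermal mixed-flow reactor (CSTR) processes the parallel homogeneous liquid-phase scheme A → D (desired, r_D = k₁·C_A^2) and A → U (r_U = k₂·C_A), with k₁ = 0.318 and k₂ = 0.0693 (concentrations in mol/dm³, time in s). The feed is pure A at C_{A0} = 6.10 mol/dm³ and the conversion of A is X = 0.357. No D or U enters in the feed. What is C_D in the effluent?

Exit C_A = C_{A0}(1−X) = 6.10×0.643 = 3.922 mol/dm³.
In a CSTR the entire volume is at exit conditions, so r_D = 0.318×3.922^2 = 4.892 and r_U = 0.0693×3.922 = 0.2718.
Fraction of consumed A going to D: r_D/(r_D+r_U) = 0.9474.
C_D = 0.9474·C_{A0}·X = 0.9474×6.10×0.357 = 2.06 mol/dm³.

2.06 mol/dm³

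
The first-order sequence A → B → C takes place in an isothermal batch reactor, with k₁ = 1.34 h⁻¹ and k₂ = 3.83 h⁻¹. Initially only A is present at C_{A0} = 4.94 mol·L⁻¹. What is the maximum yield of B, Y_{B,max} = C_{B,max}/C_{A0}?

For a first-order series the maximum intermediate yield is C_{B,max}/C_{A0} = (k₁/k₂)^[k₂/(k₂−k₁)].
= (1.34/3.83)^(3.83/(3.83−1.34)) = (0.3499)^(1.538) = 0.1988.

0.199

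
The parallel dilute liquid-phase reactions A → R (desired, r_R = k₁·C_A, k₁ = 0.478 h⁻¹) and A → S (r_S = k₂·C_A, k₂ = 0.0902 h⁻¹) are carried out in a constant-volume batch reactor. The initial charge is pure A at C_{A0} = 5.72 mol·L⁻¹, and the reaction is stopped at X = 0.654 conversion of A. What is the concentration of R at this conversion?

C_A = C_{A0}(1−X) = 1.979 mol·L⁻¹.
Both paths are first order in A, so the instantaneous fraction to R is constant: dC_R/d(−C_A) = k₁/(k₁+k₂) = 0.8413.
C_R = 0.8413·(C_{A0}−C_A) = 0.8413×3.741 = 3.15 mol·L⁻¹.

3.15 mol·L⁻¹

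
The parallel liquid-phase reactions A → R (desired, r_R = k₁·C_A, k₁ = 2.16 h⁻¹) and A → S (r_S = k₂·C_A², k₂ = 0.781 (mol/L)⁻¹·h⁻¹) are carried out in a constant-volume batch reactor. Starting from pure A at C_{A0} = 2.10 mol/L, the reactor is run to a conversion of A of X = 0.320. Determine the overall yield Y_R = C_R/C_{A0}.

C_A = C_{A0}(1−X) = 1.428 mol/L.
Along a PFR/batch, dC_R/dC_A = −r_R/(r_R+r_S) = −k₁/(k₁+k₂·C_A).
Integrating from C_{A0} to C_A: C_R = (2.16/0.781)·ln[(2.16+0.781·2.10)/(2.16+0.781·1.43)] = 2.766·ln(3.800/3.275) = 0.4111 mol/L.
Y_R = C_R/C_{A0} = 0.4111/2.10 = 0.196.

0.196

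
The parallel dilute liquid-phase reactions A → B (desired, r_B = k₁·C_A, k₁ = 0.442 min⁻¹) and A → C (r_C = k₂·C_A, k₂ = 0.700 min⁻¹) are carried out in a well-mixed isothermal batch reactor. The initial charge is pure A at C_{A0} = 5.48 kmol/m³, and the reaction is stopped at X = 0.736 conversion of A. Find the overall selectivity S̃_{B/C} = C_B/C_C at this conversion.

C_A = C_{A0}(1−X) = 1.447 kmol/m³.
Both paths are first order in A, so the instantaneous fraction to B is constant: dC_B/d(−C_A) = k₁/(k₁+k₂) = 0.3870.
C_B = 0.3870·(C_{A0}−C_A) = 0.3870×4.033 = 1.56 kmol/m³.
C_C = (C_{A0}−C_A)−C_B = 2.472 kmol/m³; S̃_{B/C} = 1.561/2.472 = 0.631.

0.631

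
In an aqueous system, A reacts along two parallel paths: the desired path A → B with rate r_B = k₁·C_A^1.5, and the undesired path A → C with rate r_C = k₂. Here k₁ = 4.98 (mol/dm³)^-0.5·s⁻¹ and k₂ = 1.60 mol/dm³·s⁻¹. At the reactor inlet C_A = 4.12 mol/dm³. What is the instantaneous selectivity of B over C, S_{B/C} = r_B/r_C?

S_{B/C} = r_B/r_C = (k₁·C_A^1.5)/(k₂) = (k₁/k₂)·C_A^1.5.
= (4.98×4.120^1.5) / (1.60) = 41.65/1.600 = 26.0.

26.0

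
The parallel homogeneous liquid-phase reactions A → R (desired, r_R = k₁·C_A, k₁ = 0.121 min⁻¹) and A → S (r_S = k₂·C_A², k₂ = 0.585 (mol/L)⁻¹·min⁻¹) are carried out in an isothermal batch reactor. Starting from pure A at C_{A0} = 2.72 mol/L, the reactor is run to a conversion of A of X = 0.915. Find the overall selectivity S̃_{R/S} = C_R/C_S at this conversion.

C_A = C_{A0}(1−X) = 0.2312 mol/L.
Along a PFR/batch, dC_R/dC_A = −r_R/(r_R+r_S) = −k₁/(k₁+k₂·C_A).
Integrating from C_{A0} to C_A: C_R = (0.121/0.585)·ln[(0.121+0.585·2.72)/(0.121+0.585·0.231)] = 0.2068·ln(1.712/0.2563) = 0.3929 mol/L.
C_S = (C_{A0}−C_A)−C_R = 2.096 mol/L; S̃_{R/S} = 0.3929/2.096 = 0.187.

0.187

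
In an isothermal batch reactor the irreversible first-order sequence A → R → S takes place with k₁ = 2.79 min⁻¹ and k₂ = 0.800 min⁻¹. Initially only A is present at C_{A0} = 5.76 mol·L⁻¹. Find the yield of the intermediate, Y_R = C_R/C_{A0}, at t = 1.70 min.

Solving the coupled first-order balances gives C_R(t) = [k₁/(k₂−k₁)]·C_{A0}·(e^(−k₁t) − e^(−k₂t)).
e^(−k₁t) = e^(−2.79×1.70) = e^(−4.743) = 0.008712; e^(−k₂t) = e^(−1.360) = 0.2567.
C_R = 2.79×5.76/(0.800−2.79) × (0.008712−0.2567) = (-8.076)×(-0.2479) = 2.002 mol·L⁻¹.
Y_R = C_R/C_{A0} = 2.002/5.76 = 0.348.

0.348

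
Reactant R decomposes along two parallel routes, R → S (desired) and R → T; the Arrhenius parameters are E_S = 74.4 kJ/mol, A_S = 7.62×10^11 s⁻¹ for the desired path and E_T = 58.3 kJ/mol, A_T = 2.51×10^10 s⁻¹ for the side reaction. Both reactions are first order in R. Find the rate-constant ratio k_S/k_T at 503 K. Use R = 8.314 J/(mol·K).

k_S/k_T = (A_S/A_T)·exp[−(E_S−E_T)/(RT)] = (A_S/A_T)·exp[(E_T−E_S)/(RT)].
(E_T−E_S)/(RT) = (58.3−74.4)×10³/(8.314×503) = -16100/4182 = -3.850.
k_S/k_T = (7.62×10^11/2.51×10^10)·exp(-3.850) = 30.36 × 0.02128 = 0.646.

0.646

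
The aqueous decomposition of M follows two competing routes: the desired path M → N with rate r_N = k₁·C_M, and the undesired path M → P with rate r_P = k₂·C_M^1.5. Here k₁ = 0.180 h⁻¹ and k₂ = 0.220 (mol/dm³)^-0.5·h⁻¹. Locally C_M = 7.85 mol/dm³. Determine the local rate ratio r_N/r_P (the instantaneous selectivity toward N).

0.292

S_{N/P} = r_N/r_P = (k₁·C_M)/(k₂·C_M^1.5) = (k₁/k₂)·C_M^-0.5.
= (0.180×7.850) / (0.220×7.850^1.5) = 1.413/4.839 = 0.292.
The undesired path is higher order in M, so low C_M (CSTR or dilute feed) favours N.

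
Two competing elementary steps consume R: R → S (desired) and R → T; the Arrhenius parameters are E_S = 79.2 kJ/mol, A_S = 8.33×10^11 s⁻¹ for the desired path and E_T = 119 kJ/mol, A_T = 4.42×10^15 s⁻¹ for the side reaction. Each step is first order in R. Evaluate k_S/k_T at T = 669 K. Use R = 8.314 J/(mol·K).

0.241

Since both paths have the same order in R, the concentration cancels and S_{S/T} = k_S/k_T = (A_S/A_T)·exp[(E_T−E_S)/(RT)].
(E_T−E_S)/(RT) = (119−79.2)×10³/(8.314×669) = 39800/5562 = 7.156.
k_S/k_T = (8.33×10^11/4.42×10^15)·exp(7.156) = 1.885×10^-4 × 1281 = 0.241.
Since E_S < E_T, lowering the temperature improves selectivity toward S.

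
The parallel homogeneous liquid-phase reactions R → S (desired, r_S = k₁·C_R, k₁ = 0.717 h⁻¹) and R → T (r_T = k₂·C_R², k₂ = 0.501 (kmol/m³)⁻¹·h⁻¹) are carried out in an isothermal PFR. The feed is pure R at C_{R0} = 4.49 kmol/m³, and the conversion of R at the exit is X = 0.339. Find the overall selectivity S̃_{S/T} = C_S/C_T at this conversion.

C_R = C_{R0}(1−X) = 2.968 kmol/m³.
Along a PFR/batch, dC_S/dC_R = −r_S/(r_S+r_T) = −k₁/(k₁+k₂·C_R).
Integrating from C_{R0} to C_R: C_S = (0.717/0.501)·ln[(0.717+0.501·4.49)/(0.717+0.501·2.97)] = 1.431·ln(2.966/2.204) = 0.4253 kmol/m³.
C_T = (C_{R0}−C_R)−C_S = 1.097 kmol/m³; S̃_{S/T} = 0.4253/1.097 = 0.388.

0.388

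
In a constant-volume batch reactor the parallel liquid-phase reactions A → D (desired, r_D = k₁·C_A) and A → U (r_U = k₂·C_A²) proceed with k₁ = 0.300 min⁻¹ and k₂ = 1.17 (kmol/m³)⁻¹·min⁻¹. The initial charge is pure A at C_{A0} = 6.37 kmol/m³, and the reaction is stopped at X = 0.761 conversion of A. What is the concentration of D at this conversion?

0.337 kmol/m³

C_A = C_{A0}(1−X) = 1.522 kmol/m³.
Along a PFR/batch, dC_D/dC_A = −r_D/(r_D+r_U) = −k₁/(k₁+k₂·C_A).
Integrating from C_{A0} to C_A: C_D = (0.300/1.17)·ln[(0.300+1.17·6.37)/(0.300+1.17·1.52)] = 0.2564·ln(7.753/2.081) = 0.3372 kmol/m³.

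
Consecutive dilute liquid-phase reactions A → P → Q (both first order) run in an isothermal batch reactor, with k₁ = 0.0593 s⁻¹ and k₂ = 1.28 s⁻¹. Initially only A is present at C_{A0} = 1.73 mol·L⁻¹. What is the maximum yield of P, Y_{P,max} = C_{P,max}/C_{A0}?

At the optimum, C_{P,max}/C_{A0} = (k₁/k₂)^[k₂/(k₂−k₁)].
= (0.0593/1.28)^(1.28/(1.28−0.0593)) = (0.04633)^(1.049) = 0.03991.

0.0399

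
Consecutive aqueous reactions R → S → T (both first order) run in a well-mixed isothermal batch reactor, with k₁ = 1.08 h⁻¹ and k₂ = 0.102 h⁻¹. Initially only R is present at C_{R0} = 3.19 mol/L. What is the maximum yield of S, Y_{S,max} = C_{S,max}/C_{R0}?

0.782

For a first-order series the maximum intermediate yield is C_{S,max}/C_{R0} = (k₁/k₂)^[k₂/(k₂−k₁)].
= (1.08/0.102)^(0.102/(0.102−1.08)) = (10.59)^(-0.1043) = 0.7818.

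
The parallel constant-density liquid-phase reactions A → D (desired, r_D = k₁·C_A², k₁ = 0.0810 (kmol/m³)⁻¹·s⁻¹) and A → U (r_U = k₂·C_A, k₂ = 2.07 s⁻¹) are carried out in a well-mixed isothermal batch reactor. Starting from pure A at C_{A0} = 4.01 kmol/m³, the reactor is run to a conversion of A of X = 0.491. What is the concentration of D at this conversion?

0.208 kmol/m³

C_A = C_{A0}(1−X) = 2.041 kmol/m³.
Along a PFR/batch, dC_U/dC_A = −r_U/(r_D+r_U) = −k₂/(k₂+k₁·C_A).
Integrating from C_{A0} to C_A: C_U = (2.07/0.0810)·ln[(2.07+0.0810·4.01)/(2.07+0.0810·2.04)] = 25.56·ln(2.395/2.235) = 1.761 kmol/m³.
Then C_D = (C_{A0}−C_A) − C_U = 1.969 − 1.761 = 0.2077 kmol/m³.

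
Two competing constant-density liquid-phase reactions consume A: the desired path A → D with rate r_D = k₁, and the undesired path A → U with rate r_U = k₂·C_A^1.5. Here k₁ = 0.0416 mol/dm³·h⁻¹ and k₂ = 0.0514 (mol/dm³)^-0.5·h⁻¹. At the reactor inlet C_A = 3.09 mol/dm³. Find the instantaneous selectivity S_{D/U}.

0.149

S_{D/U} = r_D/r_U = (k₁)/(k₂·C_A^1.5) = (k₁/k₂)·C_A^-1.5.
= (0.0416) / (0.0514×3.090^1.5) = 0.04160/0.2792 = 0.149.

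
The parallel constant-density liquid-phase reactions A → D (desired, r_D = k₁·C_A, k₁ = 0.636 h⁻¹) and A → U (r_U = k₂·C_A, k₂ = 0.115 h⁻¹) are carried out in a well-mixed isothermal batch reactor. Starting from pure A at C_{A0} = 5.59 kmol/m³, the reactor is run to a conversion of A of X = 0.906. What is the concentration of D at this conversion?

C_A = C_{A0}(1−X) = 0.5255 kmol/m³.
Both paths are first order in A, so the instantaneous fraction to D is constant: dC_D/d(−C_A) = k₁/(k₁+k₂) = 0.8469.
C_D = 0.8469·(C_{A0}−C_A) = 0.8469×5.065 = 4.29 kmol/m³.

4.29 kmol/m³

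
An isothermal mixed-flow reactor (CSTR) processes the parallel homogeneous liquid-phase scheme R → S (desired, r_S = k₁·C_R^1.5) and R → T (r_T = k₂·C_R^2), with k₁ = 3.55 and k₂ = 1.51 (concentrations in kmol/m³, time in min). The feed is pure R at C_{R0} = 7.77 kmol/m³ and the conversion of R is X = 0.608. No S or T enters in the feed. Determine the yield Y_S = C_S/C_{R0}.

Exit C_R = C_{R0}(1−X) = 7.77×0.392 = 3.046 kmol/m³.
A CSTR operates uniformly at the exit composition, giving r_S = 18.87 and r_T = 14.01 (each k·C_R^n at C_R = 3.046).
Fraction of consumed R going to S: r_S/(r_S+r_T) = 0.5739.
C_S = 0.5739·C_{R0}·X = 0.5739×7.77×0.608 = 2.71 kmol/m³; Y_S = C_S/C_{R0} = 0.349.

0.349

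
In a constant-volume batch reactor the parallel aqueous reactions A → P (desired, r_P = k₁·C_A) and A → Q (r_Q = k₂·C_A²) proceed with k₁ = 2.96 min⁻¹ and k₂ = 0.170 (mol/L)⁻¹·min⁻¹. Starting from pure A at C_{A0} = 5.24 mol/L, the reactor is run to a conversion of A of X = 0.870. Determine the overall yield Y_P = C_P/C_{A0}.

0.747

C_A = C_{A0}(1−X) = 0.6812 mol/L.
Along a PFR/batch, dC_P/dC_A = −r_P/(r_P+r_Q) = −k₁/(k₁+k₂·C_A).
Integrating from C_{A0} to C_A: C_P = (2.96/0.170)·ln[(2.96+0.170·5.24)/(2.96+0.170·0.681)] = 17.41·ln(3.851/3.076) = 3.913 mol/L.
Y_P = C_P/C_{A0} = 3.913/5.24 = 0.747.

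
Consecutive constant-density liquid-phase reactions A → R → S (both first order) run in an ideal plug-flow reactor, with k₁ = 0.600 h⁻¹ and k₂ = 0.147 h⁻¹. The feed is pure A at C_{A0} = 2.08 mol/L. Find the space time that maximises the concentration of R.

Setting dC_R/dτ = 0 gives τ_opt = ln(k₂/k₁)/(k₂−k₁).
= ln(0.147/0.600)/(0.147−0.600) = ln(0.2450)/-0.4530 = -1.406/-0.4530 = 3.10 h.

3.10 h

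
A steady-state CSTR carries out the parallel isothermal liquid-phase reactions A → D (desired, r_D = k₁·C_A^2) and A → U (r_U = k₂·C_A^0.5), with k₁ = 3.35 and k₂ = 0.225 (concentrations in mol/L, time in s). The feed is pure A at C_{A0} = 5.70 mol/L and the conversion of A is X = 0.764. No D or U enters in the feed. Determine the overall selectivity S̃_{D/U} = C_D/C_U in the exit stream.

23.2

Exit C_A = C_{A0}(1−X) = 5.70×0.236 = 1.345 mol/L.
In a CSTR the entire volume is at exit conditions, so r_D = 3.35×1.345^2 = 6.062 and r_U = 0.225×1.345^0.5 = 0.2610.
Overall selectivity = C_D/C_U = r_Dτ/(r_Uτ) = r_D/r_U = 23.2.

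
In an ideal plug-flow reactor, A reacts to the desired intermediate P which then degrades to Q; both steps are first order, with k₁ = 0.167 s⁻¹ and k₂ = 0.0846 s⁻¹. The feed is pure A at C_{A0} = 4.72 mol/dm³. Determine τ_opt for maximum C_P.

8.25 s

The intermediate peaks when r₁ = r₂, i.e. k₁e^(−k₁τ) = k₂e^(−k₂τ), giving τ_opt = ln(k₂/k₁)/(k₂−k₁).
= ln(0.0846/0.167)/(0.0846−0.167) = ln(0.5066)/-0.08240 = -0.6801/-0.08240 = 8.25 s.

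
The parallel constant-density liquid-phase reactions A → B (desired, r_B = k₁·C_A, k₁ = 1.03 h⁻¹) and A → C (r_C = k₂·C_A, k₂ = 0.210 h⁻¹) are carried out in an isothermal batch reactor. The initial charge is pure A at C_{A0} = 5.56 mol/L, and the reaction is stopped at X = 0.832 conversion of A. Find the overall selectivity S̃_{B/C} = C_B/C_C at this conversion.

C_A = C_{A0}(1−X) = 0.9341 mol/L.
Both paths are first order in A, so the instantaneous fraction to B is constant: dC_B/d(−C_A) = k₁/(k₁+k₂) = 0.8306.
C_B = 0.8306·(C_{A0}−C_A) = 0.8306×4.626 = 3.84 mol/L.
C_C = (C_{A0}−C_A)−C_B = 0.7834 mol/L; S̃_{B/C} = 3.842/0.7834 = 4.90.

4.90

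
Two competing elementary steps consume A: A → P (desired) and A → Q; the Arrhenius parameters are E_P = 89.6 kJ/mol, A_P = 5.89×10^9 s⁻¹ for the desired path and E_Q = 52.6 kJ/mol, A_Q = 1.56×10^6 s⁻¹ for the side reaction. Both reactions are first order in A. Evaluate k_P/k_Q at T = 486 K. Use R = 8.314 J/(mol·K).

Since both paths have the same order in A, the concentration cancels and S_{P/Q} = k_P/k_Q = (A_P/A_Q)·exp[(E_Q−E_P)/(RT)].
(E_Q−E_P)/(RT) = (52.6−89.6)×10³/(8.314×486) = -37000/4041 = -9.157.
k_P/k_Q = (5.89×10^9/1.56×10^6)·exp(-9.157) = 3776 × 1.055×10^-4 = 0.398.
Since E_P > E_Q, raising the temperature improves selectivity toward P.

0.398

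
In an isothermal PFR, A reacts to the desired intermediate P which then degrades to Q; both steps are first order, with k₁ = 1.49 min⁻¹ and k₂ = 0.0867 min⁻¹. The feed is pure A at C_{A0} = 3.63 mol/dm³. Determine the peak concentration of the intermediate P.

At the optimum, C_{P,max}/C_{A0} = (k₁/k₂)^[k₂/(k₂−k₁)].
= (1.49/0.0867)^(0.0867/(0.0867−1.49)) = (17.19)^(-0.06178) = 0.8389.
C_{P,max} = 0.8389×3.63 = 3.05 mol/dm³.

3.05 mol/dm³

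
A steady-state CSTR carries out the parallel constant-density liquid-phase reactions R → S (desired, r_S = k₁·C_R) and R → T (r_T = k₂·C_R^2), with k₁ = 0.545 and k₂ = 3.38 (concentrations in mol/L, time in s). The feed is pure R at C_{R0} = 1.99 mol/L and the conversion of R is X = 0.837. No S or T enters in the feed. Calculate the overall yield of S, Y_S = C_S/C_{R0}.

0.278

Exit C_R = C_{R0}(1−X) = 1.99×0.163 = 0.3244 mol/L.
In a CSTR the entire volume is at exit conditions, so r_S = 0.545×0.3244 = 0.1768 and r_T = 3.38×0.3244^2 = 0.3556.
Fraction of consumed R going to S: r_S/(r_S+r_T) = 0.3320.
C_S = 0.3320·C_{R0}·X = 0.3320×1.99×0.837 = 0.553 mol/L; Y_S = C_S/C_{R0} = 0.278.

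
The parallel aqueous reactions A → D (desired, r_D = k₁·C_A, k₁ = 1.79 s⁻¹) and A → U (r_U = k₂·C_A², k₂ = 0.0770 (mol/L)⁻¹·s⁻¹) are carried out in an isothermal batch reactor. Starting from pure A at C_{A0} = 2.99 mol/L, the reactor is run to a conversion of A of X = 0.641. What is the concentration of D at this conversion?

C_A = C_{A0}(1−X) = 1.073 mol/L.
Along a PFR/batch, dC_D/dC_A = −r_D/(r_D+r_U) = −k₁/(k₁+k₂·C_A).
Integrating from C_{A0} to C_A: C_D = (1.79/0.0770)·ln[(1.79+0.0770·2.99)/(1.79+0.0770·1.07)] = 23.25·ln(2.020/1.873) = 1.763 mol/L.

1.76 mol/L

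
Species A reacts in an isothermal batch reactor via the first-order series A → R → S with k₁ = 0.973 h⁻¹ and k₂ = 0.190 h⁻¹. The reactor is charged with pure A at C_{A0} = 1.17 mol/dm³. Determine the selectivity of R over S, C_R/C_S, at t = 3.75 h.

Solving the coupled first-order balances gives C_R(t) = [k₁/(k₂−k₁)]·C_{A0}·(e^(−k₁t) − e^(−k₂t)).
e^(−k₁t) = e^(−0.973×3.75) = e^(−3.649) = 0.02602; e^(−k₂t) = e^(−0.7125) = 0.4904.
C_R = 0.973×1.17/(0.190−0.973) × (0.02602−0.4904) = (-1.454)×(-0.4644) = 0.6752 mol/dm³.
C_A = C_{A0}e^(−k₁t) = 0.03045 mol/dm³, so C_S = C_{A0}−C_A−C_R = 0.4644 mol/dm³; C_R/C_S = 1.45.

1.45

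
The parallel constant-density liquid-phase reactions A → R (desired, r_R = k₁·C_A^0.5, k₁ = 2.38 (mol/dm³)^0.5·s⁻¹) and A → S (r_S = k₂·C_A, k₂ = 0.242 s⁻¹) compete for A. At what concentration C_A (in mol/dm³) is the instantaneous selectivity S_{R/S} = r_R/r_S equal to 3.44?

S_{R/S} = (k₁/k₂)·C_A^-0.5 ⇒ C_A = (S·k₂/k₁)^(-2).
= (3.44×0.242/2.38)^(-2) = (0.3498)^(-2) = 8.17 mol/dm³.

8.17 mol/dm³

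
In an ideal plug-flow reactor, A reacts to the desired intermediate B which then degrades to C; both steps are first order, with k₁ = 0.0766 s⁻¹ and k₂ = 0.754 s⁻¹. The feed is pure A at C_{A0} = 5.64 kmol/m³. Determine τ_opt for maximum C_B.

3.38 s

Setting dC_B/dτ = 0 gives τ_opt = ln(k₂/k₁)/(k₂−k₁).
= ln(0.754/0.0766)/(0.754−0.0766) = ln(9.843)/0.6774 = 2.287/0.6774 = 3.38 s.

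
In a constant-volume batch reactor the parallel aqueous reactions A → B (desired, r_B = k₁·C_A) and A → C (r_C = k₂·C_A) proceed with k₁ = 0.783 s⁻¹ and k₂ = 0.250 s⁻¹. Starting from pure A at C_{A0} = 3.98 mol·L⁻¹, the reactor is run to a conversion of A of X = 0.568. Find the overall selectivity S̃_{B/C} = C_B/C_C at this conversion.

3.13

C_A = C_{A0}(1−X) = 1.719 mol·L⁻¹.
Both paths are first order in A, so the instantaneous fraction to B is constant: dC_B/d(−C_A) = k₁/(k₁+k₂) = 0.7580.
C_B = 0.7580·(C_{A0}−C_A) = 0.7580×2.261 = 1.71 mol·L⁻¹.
C_C = (C_{A0}−C_A)−C_B = 0.5471 mol·L⁻¹; S̃_{B/C} = 1.714/0.5471 = 3.13.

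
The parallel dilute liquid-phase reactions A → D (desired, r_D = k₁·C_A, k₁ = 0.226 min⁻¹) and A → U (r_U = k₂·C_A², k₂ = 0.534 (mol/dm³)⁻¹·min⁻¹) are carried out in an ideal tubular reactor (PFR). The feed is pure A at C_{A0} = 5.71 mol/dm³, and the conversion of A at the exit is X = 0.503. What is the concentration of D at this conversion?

0.267 mol/dm³

C_A = C_{A0}(1−X) = 2.838 mol/dm³.
Along a PFR/batch, dC_D/dC_A = −r_D/(r_D+r_U) = −k₁/(k₁+k₂·C_A).
Integrating from C_{A0} to C_A: C_D = (0.226/0.534)·ln[(0.226+0.534·5.71)/(0.226+0.534·2.84)] = 0.4232·ln(3.275/1.741) = 0.2673 mol/dm³.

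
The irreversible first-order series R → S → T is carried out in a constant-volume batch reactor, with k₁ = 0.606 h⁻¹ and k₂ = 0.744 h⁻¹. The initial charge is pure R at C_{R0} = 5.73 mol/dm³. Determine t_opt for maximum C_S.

Setting dC_S/dt = 0 gives t_opt = ln(k₂/k₁)/(k₂−k₁).
= ln(0.744/0.606)/(0.744−0.606) = ln(1.228)/0.1380 = 0.2052/0.1380 = 1.49 h.

1.49 h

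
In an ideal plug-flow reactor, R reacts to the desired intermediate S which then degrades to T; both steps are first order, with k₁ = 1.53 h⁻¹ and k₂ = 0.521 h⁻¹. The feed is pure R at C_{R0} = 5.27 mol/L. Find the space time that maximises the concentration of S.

1.07 h

For first-order series the maximum of C_S occurs at τ_opt = ln(k₂/k₁)/(k₂−k₁).
= ln(0.521/1.53)/(0.521−1.53) = ln(0.3405)/-1.009 = -1.077/-1.009 = 1.07 h.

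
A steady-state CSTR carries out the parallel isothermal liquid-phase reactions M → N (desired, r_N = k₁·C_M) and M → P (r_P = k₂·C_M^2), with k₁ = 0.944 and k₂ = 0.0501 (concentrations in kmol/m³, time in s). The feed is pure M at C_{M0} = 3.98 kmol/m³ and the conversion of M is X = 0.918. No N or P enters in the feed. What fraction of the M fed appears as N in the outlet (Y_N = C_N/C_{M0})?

Exit C_M = C_{M0}(1−X) = 3.98×0.0820 = 0.3264 kmol/m³.
Rates in a CSTR are evaluated at the outlet concentration: r_N = 0.944×0.3264 = 0.3081, r_P = 0.0501×0.3264^2 = 0.005336.
Fraction of consumed M going to N: r_N/(r_N+r_P) = 0.9830.
C_N = 0.9830·C_{M0}·X = 0.9830×3.98×0.918 = 3.59 kmol/m³; Y_N = C_N/C_{M0} = 0.902.

0.902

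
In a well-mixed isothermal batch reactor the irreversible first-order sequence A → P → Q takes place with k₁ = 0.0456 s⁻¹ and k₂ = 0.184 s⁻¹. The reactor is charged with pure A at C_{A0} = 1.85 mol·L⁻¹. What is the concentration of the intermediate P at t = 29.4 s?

For first-order series with pure A initially, C_P(t) = k₁C_{A0}/(k₂−k₁)·(e^(−k₁t) − e^(−k₂t)).
e^(−k₁t) = e^(−0.0456×29.4) = e^(−1.341) = 0.2617; e^(−k₂t) = e^(−5.410) = 0.004473.
C_P = 0.0456×1.85/(0.184−0.0456) × (0.2617−0.004473) = 0.6095×0.2572 = 0.1568 mol·L⁻¹.

0.157 mol·L⁻¹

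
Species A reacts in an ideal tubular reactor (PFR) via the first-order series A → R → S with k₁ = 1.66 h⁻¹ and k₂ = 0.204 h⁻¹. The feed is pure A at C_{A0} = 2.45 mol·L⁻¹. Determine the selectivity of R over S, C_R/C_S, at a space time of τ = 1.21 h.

5.76

For first-order series with pure A initially, C_R(τ) = k₁C_{A0}/(k₂−k₁)·(e^(−k₁τ) − e^(−k₂τ)).
e^(−k₁τ) = e^(−1.66×1.21) = e^(−2.009) = 0.1342; e^(−k₂τ) = e^(−0.2468) = 0.7813.
C_R = 1.66×2.45/(0.204−1.66) × (0.1342−0.7813) = (-2.793)×(-0.6471) = 1.807 mol·L⁻¹.
C_A = C_{A0}e^(−k₁τ) = 0.3287 mol·L⁻¹, so C_S = C_{A0}−C_A−C_R = 0.3138 mol·L⁻¹; C_R/C_S = 5.76.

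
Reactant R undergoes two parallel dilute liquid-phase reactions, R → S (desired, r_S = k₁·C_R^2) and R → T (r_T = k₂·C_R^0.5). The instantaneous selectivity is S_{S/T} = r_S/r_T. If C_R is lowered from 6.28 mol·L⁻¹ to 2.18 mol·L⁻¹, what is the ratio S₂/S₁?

0.205

S_{S/T} = (k₁/k₂)·C_R^1.5, so S₂/S₁ = (C_{R,2}/C_{R,1})^1.5.
= (2.18/6.28)^1.5 = (0.3471)^1.5 = 0.205.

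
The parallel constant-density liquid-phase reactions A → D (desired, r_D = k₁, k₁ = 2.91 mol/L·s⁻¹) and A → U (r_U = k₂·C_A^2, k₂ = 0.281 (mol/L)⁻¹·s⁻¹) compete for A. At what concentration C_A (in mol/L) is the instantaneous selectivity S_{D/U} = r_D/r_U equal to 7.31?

S_{D/U} = (k₁/k₂)·C_A^-2 ⇒ C_A = (S·k₂/k₁)^(-0.5).
= (7.31×0.281/2.91)^(-0.5) = (0.7059)^(-0.5) = 1.19 mol/L.

1.19 mol/L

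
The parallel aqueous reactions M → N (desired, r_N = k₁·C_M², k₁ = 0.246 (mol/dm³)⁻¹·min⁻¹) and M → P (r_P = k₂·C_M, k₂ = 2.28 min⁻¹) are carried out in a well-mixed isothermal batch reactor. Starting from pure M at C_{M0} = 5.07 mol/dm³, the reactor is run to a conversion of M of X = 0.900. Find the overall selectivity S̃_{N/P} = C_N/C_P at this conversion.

0.285

C_M = C_{M0}(1−X) = 0.5070 mol/dm³.
Along a PFR/batch, dC_P/dC_M = −r_P/(r_N+r_P) = −k₂/(k₂+k₁·C_M).
Integrating from C_{M0} to C_M: C_P = (2.28/0.246)·ln[(2.28+0.246·5.07)/(2.28+0.246·0.507)] = 9.268·ln(3.527/2.405) = 3.550 mol/dm³.
Then C_N = (C_{M0}−C_M) − C_P = 4.563 − 3.550 = 1.013 mol/dm³.
S̃_{N/P} = C_N/C_P = 1.013/3.550 = 0.285.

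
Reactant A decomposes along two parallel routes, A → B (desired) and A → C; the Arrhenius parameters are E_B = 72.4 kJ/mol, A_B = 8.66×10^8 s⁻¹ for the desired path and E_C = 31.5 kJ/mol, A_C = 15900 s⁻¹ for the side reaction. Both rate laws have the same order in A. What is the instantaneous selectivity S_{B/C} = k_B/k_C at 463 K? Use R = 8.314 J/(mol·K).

Since both paths have the same order in A, the concentration cancels and S_{B/C} = k_B/k_C = (A_B/A_C)·exp[(E_C−E_B)/(RT)].
(E_C−E_B)/(RT) = (31.5−72.4)×10³/(8.314×463) = -40900/3849 = -10.63.
k_B/k_C = (8.66×10^8/15900)·exp(-10.63) = 54465 × 2.430×10^-5 = 1.32.
Since E_B > E_C, raising the temperature improves selectivity toward B.

1.32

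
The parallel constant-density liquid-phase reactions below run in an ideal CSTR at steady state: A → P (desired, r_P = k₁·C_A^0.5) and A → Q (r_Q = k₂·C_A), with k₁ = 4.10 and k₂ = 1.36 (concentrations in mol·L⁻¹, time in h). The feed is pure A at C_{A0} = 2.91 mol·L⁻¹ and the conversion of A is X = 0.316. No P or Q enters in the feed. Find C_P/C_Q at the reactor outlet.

2.14

Exit C_A = C_{A0}(1−X) = 2.91×0.684 = 1.990 mol·L⁻¹.
Rates in a CSTR are evaluated at the outlet concentration: r_P = 4.10×1.990^0.5 = 5.784, r_Q = 1.36×1.990 = 2.707.
Overall selectivity = C_P/C_Q = r_Pτ/(r_Qτ) = r_P/r_Q = 2.14.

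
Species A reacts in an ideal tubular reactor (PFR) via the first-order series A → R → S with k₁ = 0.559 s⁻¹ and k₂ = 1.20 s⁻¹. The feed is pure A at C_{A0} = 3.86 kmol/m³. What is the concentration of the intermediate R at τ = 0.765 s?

The intermediate concentration in a first-order A→B→C sequence is C_R = k₁C_{A0}(e^(−k₁τ) − e^(−k₂τ))/(k₂−k₁).
e^(−k₁τ) = e^(−0.559×0.765) = e^(−0.4276) = 0.6520; e^(−k₂τ) = e^(−0.9180) = 0.3993.
C_R = 0.559×3.86/(1.20−0.559) × (0.6520−0.3993) = 3.366×0.2527 = 0.8508 kmol/m³.

0.851 kmol/m³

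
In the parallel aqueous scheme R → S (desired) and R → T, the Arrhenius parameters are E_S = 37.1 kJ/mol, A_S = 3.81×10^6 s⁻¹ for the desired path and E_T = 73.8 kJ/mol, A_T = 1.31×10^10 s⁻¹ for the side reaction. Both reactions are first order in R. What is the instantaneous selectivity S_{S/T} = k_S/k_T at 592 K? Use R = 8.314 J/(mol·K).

0.503

k_S/k_T = (A_S/A_T)·exp[−(E_S−E_T)/(RT)] = (A_S/A_T)·exp[(E_T−E_S)/(RT)].
(E_T−E_S)/(RT) = (73.8−37.1)×10³/(8.314×592) = 36700/4922 = 7.456.
k_S/k_T = (3.81×10^6/1.31×10^10)·exp(7.456) = 2.908×10^-4 × 1731 = 0.503.
Since E_S < E_T, lowering the temperature improves selectivity toward S.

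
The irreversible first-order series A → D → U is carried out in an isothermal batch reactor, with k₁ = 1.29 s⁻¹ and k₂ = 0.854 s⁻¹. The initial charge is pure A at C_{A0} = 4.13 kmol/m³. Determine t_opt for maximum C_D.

For first-order series the maximum of C_D occurs at t_opt = ln(k₂/k₁)/(k₂−k₁).
= ln(0.854/1.29)/(0.854−1.29) = ln(0.6620)/-0.4360 = -0.4125/-0.4360 = 0.946 s.

0.946 s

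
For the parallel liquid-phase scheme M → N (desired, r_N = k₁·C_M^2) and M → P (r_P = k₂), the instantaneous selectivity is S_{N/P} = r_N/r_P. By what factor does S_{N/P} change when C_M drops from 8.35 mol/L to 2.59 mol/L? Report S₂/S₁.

S_{N/P} = (k₁/k₂)·C_M^2, so S₂/S₁ = (C_{M,2}/C_{M,1})^2.
= (2.59/8.35)^2 = (0.3102)^2 = 0.0962.

0.0962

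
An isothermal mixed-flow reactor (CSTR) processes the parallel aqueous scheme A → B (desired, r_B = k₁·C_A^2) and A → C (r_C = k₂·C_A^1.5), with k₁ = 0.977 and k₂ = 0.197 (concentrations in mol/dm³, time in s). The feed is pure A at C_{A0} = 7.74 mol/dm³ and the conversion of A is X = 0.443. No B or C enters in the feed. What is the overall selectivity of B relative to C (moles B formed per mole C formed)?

10.3

Exit C_A = C_{A0}(1−X) = 7.74×0.557 = 4.311 mol/dm³.
In a CSTR the entire volume is at exit conditions, so r_B = 0.977×4.311^2 = 18.16 and r_C = 0.197×4.311^1.5 = 1.763.
Overall selectivity = C_B/C_C = r_Bτ/(r_Cτ) = r_B/r_C = 10.3.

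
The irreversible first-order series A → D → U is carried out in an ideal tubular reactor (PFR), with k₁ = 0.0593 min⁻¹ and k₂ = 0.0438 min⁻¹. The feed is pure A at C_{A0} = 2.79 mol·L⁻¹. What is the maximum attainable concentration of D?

1.19 mol·L⁻¹

At the optimum, C_{D,max}/C_{A0} = (k₁/k₂)^[k₂/(k₂−k₁)].
= (0.0593/0.0438)^(0.0438/(0.0438−0.0593)) = (1.354)^(-2.826) = 0.4248.
C_{D,max} = 0.4248×2.79 = 1.19 mol·L⁻¹.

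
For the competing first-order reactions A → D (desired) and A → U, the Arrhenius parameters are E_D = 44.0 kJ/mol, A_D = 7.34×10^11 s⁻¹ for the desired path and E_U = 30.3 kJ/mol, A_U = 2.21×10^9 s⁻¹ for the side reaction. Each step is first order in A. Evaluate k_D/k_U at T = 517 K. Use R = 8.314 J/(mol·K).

13.7

With equal orders, S_{D/U} = k_D/k_U = (A_D/A_U)·exp[(E_U−E_D)/(RT)].
(E_U−E_D)/(RT) = (30.3−44.0)×10³/(8.314×517) = -13700/4298 = -3.187.
k_D/k_U = (7.34×10^11/2.21×10^9)·exp(-3.187) = 332.1 × 0.04128 = 13.7.
Since E_D > E_U, raising the temperature improves selectivity toward D.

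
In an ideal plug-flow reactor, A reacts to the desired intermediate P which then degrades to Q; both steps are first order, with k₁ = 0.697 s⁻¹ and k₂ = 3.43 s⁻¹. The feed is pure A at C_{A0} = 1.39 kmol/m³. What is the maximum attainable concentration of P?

At the optimum, C_{P,max}/C_{A0} = (k₁/k₂)^[k₂/(k₂−k₁)].
= (0.697/3.43)^(3.43/(3.43−0.697)) = (0.2032)^(1.255) = 0.1353.
C_{P,max} = 0.1353×1.39 = 0.188 kmol/m³.

0.188 kmol/m³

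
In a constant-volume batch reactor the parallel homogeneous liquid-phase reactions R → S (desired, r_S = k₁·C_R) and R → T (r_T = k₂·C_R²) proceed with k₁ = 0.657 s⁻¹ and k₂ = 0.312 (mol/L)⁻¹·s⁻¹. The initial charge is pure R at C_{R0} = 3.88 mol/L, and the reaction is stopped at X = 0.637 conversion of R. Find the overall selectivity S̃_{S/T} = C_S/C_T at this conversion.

0.831

C_R = C_{R0}(1−X) = 1.408 mol/L.
Along a PFR/batch, dC_S/dC_R = −r_S/(r_S+r_T) = −k₁/(k₁+k₂·C_R).
Integrating from C_{R0} to C_R: C_S = (0.657/0.312)·ln[(0.657+0.312·3.88)/(0.657+0.312·1.41)] = 2.106·ln(1.868/1.096) = 1.121 mol/L.
C_T = (C_{R0}−C_R)−C_S = 1.350 mol/L; S̃_{S/T} = 1.121/1.350 = 0.831.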